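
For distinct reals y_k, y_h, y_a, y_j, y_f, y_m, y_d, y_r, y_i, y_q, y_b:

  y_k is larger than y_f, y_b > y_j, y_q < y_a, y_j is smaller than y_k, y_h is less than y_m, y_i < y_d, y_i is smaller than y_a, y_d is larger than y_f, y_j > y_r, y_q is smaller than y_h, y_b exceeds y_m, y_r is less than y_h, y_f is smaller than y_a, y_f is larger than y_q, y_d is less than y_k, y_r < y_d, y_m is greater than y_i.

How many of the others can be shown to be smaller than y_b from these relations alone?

From y_b the given relations immediately reach y_m, y_j.
From those, y_i, y_r, y_h — 5 in total.
From those, y_q — 6 in total.
No other element is forced below y_b by the given relations, so the count is 6.

6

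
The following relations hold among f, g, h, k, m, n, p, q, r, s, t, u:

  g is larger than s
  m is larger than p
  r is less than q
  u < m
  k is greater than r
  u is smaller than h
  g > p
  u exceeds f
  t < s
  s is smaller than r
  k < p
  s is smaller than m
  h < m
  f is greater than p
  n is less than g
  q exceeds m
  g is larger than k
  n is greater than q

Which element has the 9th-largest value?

Piecing the relations together gives one ordering: t < s < r < k < p < f < u < h < m < q < n < g.
Counting 9 from the largest end gives k.

k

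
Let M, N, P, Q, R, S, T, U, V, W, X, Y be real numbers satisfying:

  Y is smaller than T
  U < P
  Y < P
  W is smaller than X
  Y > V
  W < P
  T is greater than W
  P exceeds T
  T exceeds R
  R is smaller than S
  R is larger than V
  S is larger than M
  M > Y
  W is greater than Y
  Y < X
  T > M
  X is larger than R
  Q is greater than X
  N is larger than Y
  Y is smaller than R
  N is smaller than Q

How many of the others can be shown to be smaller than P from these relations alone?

The elements the relations force below P are V, Y, R, M, W, T, U — no chain reaches any other.
That is 7.

7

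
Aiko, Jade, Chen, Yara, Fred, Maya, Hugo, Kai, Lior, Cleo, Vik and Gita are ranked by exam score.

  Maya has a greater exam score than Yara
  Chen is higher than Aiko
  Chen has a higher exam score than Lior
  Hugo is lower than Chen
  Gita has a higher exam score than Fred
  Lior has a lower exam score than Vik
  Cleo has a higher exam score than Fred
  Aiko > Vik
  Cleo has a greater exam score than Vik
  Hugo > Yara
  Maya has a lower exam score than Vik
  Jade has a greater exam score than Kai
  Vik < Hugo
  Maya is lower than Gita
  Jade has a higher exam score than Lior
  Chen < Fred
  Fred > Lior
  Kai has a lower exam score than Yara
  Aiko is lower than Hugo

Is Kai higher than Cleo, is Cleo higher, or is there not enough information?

Cleo

Chaining the given relations: Kai < Yara < Maya < Vik < Aiko < Hugo < Chen < Fred < Cleo.
So Cleo is higher.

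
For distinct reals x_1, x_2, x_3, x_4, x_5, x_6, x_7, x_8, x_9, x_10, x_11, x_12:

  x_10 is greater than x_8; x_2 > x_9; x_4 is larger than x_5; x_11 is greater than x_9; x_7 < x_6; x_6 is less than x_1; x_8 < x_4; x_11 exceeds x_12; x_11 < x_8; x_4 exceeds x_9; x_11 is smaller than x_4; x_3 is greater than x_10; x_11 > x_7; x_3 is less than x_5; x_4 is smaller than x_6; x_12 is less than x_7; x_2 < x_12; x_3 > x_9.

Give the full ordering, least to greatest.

x_9 < x_2 < x_12 < x_7 < x_11 < x_8 < x_10 < x_3 < x_5 < x_4 < x_6 < x_1

Each adjacent pair is fixed by a given relation: x_9 < x_2; x_2 < x_12; x_12 < x_7; x_7 < x_11; x_11 < x_8; x_8 < x_10; x_10 < x_3; x_3 < x_5; x_5 < x_4; x_4 < x_6; x_6 < x_1. Chaining them end to end gives the full order.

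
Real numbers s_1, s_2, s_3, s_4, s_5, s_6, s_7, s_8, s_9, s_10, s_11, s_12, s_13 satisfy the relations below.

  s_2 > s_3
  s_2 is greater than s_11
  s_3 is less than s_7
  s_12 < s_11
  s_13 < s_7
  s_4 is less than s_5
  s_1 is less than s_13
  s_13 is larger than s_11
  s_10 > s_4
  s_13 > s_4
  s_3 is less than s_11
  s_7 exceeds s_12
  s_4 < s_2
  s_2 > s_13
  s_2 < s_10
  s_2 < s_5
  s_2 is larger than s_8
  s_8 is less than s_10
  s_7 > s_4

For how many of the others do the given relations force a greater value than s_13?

The elements the relations force above s_13 are s_2, s_5, s_7, s_10 — no chain reaches any other.
That is 4.

4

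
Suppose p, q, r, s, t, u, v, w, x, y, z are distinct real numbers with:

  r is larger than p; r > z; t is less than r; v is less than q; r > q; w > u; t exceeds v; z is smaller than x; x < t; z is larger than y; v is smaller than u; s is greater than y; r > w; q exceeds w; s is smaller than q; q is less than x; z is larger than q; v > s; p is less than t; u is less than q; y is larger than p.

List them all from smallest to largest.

The consecutive links are each given: p < y; y < s; s < v; v < u; u < w; w < q; q < z; z < x; x < t; t < r.

p < y < s < v < u < w < q < z < x < t < r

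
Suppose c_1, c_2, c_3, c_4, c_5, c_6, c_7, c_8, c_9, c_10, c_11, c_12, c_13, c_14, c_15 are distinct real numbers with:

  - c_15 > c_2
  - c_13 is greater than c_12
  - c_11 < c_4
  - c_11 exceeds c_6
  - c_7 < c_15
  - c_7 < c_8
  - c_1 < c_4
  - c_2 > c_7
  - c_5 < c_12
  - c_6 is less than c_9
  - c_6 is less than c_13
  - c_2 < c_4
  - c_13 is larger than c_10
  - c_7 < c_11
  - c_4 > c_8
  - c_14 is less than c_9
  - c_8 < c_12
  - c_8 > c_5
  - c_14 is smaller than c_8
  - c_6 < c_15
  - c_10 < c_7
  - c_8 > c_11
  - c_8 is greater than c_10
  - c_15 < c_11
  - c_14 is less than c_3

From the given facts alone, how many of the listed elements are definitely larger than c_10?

Directly above c_10: c_7, c_8, c_13.
One step further: c_2, c_15, c_11, c_12, c_4 (8 so far).
No other element is forced above c_10 by the given relations, so the count is 8.

8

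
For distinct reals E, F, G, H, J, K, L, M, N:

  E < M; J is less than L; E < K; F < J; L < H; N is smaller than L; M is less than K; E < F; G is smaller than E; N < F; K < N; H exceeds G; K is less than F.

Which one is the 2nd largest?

L

Piecing the relations together gives one ordering: G < E < M < K < N < F < J < L < H.
Counting 2 from the largest end gives L.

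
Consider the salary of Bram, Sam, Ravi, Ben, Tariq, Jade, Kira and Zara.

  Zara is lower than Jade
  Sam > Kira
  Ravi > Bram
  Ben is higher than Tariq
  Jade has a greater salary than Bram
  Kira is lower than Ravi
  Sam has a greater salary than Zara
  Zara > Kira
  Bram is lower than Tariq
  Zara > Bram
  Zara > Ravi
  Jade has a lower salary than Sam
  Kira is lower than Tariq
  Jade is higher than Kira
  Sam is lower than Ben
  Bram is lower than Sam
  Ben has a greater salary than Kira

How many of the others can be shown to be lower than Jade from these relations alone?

Directly below Jade: Bram, Kira, Zara.
One step further: Ravi (4 so far).
Nothing else is reachable below Jade; 4 in all.

4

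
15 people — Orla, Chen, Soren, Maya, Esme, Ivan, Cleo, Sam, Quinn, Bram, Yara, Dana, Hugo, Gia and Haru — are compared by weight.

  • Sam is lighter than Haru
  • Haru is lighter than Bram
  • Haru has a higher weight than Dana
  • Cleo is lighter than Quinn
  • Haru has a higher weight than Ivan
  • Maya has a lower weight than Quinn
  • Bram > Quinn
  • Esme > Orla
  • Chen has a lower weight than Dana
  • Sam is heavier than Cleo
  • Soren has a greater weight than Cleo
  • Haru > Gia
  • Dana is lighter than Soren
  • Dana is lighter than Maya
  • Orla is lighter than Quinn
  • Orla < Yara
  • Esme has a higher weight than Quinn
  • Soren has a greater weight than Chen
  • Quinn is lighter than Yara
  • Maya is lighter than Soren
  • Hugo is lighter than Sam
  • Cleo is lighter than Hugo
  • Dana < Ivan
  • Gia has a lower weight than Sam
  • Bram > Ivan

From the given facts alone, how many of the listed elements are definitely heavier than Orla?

4

Directly above Orla: Quinn, Yara, Esme.
One step further: Bram (4 so far).
Nothing else is reachable above Orla; 4 in all.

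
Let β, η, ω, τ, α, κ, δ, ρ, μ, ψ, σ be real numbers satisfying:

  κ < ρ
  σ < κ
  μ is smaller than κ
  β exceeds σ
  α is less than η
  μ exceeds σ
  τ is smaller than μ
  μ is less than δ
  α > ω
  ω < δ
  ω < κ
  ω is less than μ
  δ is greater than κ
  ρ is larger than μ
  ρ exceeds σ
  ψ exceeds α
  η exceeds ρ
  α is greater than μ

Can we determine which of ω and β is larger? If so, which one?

Following every chain through β: below β we get σ.
ω is not reached, and no chain runs the other way from ω to β.
So the given relations leave the order of β and ω undetermined.

undetermined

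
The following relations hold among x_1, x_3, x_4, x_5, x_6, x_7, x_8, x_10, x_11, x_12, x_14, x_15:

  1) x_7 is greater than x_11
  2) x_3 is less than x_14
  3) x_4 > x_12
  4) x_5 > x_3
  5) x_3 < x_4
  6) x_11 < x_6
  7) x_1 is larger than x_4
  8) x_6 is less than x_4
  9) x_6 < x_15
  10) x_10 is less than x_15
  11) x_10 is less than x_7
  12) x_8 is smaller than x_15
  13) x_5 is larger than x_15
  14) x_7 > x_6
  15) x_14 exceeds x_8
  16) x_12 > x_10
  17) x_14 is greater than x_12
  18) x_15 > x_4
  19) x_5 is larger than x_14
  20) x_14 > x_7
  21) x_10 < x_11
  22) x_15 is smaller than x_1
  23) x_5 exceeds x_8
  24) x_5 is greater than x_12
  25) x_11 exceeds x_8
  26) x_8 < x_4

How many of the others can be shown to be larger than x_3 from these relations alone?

From x_3 the given relations immediately reach x_4, x_14, x_5.
From those, x_15, x_1 — 5 in total.
Nothing else is reachable above x_3; 5 in all.

5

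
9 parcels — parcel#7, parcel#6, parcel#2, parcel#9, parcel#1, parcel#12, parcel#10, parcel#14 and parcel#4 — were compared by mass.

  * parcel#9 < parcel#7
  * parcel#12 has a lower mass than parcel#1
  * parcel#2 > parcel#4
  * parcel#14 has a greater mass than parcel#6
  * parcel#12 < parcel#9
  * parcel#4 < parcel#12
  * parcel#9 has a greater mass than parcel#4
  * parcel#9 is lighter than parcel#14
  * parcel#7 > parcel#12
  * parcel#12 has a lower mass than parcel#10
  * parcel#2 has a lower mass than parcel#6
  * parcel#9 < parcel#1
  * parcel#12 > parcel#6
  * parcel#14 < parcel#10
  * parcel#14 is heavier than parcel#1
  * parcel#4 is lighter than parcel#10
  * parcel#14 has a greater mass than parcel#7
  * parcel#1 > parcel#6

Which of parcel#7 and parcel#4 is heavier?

parcel#7

Link the given pairs in sequence: parcel#4 < parcel#2; parcel#2 < parcel#6; parcel#6 < parcel#12; parcel#12 < parcel#9; parcel#9 < parcel#7.
Chaining these gives parcel#4 < parcel#2 < parcel#6 < parcel#12 < parcel#9 < parcel#7.
So parcel#4 < parcel#7; parcel#7 is the heavier of the two.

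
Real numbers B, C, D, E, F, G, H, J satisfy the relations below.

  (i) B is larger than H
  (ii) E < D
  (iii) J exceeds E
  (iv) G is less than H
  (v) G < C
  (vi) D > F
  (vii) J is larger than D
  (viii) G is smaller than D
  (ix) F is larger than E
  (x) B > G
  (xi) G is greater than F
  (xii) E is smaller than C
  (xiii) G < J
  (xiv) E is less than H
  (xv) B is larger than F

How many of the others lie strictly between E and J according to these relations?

The relations place E below J. An element lies strictly between them when it is forced above E and also forced below J.
Above E: {F, G, C, H, B, D}. Below J: {F, G, D}.
Intersection: {F, G, D} — 3.

3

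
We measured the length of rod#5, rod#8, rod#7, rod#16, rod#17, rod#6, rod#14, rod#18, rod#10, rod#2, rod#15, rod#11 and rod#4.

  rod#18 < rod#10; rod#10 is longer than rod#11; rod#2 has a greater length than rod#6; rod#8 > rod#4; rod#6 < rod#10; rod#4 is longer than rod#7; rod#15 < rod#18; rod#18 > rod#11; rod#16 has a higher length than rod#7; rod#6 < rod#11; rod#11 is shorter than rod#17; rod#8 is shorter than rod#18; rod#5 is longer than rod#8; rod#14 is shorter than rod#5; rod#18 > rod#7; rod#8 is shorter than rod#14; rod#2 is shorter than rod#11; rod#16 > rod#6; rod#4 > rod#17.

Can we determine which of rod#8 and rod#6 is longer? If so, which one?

Chaining the given relations: rod#6 < rod#2 < rod#11 < rod#17 < rod#4 < rod#8.
So rod#8 is longer.

rod#8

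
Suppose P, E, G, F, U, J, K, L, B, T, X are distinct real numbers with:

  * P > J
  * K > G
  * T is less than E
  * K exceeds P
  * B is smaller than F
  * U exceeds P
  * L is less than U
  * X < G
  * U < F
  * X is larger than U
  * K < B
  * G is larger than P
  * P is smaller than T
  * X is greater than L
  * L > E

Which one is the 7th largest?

L

Piecing the relations together gives one ordering: J < P < T < E < L < U < X < G < K < B < F.
The 7th largest is L.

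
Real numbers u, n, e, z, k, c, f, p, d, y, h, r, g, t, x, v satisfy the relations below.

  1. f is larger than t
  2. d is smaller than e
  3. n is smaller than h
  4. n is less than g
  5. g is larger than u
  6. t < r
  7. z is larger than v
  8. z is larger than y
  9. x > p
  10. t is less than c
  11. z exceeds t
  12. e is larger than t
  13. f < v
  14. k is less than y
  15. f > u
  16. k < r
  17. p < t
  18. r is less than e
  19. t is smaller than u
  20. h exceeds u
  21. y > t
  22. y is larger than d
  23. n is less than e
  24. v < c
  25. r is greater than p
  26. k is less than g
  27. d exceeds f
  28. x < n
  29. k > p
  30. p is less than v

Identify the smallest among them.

k is not least since p < k; t is not least since p < t; u is not least since t < u; f is not least since u < f; x is not least since p < x; r is not least since k < r; d is not least since f < d; y is not least since t < y; v is not least since f < v; c is not least since v < c; n is not least since x < n; e is not least since r < e; h is not least since u < h; z is not least since v < z; g is not least since k < g.
Only p has nothing below it, so p is the smallest.

p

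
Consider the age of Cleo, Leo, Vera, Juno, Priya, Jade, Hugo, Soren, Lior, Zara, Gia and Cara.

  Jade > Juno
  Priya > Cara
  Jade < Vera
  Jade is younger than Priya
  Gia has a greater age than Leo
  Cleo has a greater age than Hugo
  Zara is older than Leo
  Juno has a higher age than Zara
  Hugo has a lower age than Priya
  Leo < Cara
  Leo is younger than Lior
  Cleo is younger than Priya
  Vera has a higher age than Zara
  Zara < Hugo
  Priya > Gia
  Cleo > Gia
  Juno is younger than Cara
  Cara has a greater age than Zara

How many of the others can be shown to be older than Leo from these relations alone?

The elements the relations force above Leo are Zara, Hugo, Gia, Lior, Cleo, Juno, Jade, Cara, Priya, Vera — no chain reaches any other.
That is 10.

10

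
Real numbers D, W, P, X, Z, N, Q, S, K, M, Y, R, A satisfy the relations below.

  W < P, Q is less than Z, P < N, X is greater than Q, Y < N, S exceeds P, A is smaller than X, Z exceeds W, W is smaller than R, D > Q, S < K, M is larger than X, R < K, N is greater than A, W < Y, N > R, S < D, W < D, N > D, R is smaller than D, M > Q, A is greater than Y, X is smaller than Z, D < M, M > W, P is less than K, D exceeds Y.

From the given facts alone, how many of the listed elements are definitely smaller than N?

8

The elements the relations force below N are W, Q, P, S, Y, R, A, D — no chain reaches any other.
That is 8.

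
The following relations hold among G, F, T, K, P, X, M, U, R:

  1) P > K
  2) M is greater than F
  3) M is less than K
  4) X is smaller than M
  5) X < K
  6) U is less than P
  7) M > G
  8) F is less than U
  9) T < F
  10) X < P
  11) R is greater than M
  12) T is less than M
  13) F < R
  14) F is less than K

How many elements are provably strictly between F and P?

3

Chaining upward from F reaches: M, U, K, R.
Chaining downward from P reaches: G, T, X, M, U, K.
Strictly between F and P are those in both lists: M, U, K — 3 elements.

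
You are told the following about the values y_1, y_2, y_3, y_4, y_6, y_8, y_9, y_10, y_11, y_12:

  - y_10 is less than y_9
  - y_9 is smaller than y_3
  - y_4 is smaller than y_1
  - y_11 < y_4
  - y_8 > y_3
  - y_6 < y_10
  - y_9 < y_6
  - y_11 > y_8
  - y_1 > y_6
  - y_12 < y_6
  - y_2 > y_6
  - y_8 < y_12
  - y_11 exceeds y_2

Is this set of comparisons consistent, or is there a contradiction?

We have y_6 < y_10 stated directly, yet also y_10 < y_9 < y_3 < y_8 < y_12 < y_6 by chaining the others — so y_10 < y_6. Contradiction.

inconsistent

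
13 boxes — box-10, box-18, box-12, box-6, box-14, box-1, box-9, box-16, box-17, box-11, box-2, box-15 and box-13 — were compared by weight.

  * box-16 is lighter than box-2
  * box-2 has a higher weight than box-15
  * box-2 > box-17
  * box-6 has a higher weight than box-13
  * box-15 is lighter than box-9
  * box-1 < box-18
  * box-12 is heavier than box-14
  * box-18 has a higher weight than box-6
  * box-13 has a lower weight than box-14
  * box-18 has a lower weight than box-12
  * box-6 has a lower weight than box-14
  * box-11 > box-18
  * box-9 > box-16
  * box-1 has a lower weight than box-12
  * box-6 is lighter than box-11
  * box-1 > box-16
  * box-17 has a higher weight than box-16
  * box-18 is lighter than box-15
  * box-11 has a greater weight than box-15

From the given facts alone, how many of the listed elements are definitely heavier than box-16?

Directly above box-16: box-1, box-17, box-2, box-9.
One step further: box-18, box-12 (6 so far).
One step further: box-15, box-11 (8 so far).
Nothing else is reachable above box-16; 8 in all.

8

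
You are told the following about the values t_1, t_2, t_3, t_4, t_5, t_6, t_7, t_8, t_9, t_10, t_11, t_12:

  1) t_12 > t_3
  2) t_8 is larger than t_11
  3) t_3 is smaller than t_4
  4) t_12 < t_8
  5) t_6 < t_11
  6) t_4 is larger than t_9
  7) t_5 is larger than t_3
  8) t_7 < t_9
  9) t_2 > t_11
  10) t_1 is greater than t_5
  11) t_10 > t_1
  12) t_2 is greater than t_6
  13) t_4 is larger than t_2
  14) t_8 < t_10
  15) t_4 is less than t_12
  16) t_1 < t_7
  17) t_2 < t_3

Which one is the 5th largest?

t_9

Piecing the relations together gives one ordering: t_6 < t_11 < t_2 < t_3 < t_5 < t_1 < t_7 < t_9 < t_4 < t_12 < t_8 < t_10.
The 5th largest is t_9.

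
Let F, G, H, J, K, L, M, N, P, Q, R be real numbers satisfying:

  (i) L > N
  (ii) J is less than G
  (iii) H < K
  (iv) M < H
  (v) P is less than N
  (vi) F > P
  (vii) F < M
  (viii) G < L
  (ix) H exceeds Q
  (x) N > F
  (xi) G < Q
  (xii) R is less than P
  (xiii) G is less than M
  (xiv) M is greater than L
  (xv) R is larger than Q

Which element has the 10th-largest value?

The consecutive relations fix a unique order: J < G < Q < R < P < F < N < L < M < H < K.
The 10th largest is G.

G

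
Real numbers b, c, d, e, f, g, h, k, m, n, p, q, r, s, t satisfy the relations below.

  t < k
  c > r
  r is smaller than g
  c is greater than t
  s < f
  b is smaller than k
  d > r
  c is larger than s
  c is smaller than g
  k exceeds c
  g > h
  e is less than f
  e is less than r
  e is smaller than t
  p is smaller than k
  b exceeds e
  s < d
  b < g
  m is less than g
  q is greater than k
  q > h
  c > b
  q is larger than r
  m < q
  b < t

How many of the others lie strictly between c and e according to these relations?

The relations place e below c. An element lies strictly between them when it is forced above e and also forced below c.
Above e: {b, r, t, d, k, g, q, f}. Below c: {s, b, r, t}.
Intersection: {b, r, t} — 3.

3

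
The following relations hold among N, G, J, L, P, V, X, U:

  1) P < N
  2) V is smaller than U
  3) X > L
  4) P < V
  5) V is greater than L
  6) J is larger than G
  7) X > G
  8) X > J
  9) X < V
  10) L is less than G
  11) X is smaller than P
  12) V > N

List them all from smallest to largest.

Nothing is placed below L, so it is least; from there L < G; G < J; J < X; X < P; P < N; N < V; V < U, each given directly.

L < G < J < X < P < N < V < U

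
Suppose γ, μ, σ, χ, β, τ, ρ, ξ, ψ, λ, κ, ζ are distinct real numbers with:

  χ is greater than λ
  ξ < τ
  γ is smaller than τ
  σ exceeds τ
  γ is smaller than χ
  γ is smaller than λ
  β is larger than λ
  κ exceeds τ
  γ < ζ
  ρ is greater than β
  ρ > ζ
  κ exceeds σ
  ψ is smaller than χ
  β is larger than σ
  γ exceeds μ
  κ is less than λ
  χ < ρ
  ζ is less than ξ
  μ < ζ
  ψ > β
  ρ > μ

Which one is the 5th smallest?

Piecing the relations together gives one ordering: μ < γ < ζ < ξ < τ < σ < κ < λ < β < ψ < χ < ρ.
Counting 5 from the smallest end gives τ.

τ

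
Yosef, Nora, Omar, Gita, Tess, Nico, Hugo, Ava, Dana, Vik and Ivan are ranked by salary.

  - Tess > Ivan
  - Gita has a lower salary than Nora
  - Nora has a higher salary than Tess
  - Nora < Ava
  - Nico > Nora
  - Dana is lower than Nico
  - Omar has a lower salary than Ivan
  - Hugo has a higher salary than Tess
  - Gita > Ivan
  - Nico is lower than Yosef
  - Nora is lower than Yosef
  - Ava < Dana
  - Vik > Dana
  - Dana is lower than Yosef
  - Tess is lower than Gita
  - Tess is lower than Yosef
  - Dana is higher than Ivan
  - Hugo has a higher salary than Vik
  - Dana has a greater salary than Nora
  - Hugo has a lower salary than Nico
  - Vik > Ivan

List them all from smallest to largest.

The consecutive links are each given: Omar < Ivan; Ivan < Tess; Tess < Gita; Gita < Nora; Nora < Ava; Ava < Dana; Dana < Vik; Vik < Hugo; Hugo < Nico; Nico < Yosef.

Omar < Ivan < Tess < Gita < Nora < Ava < Dana < Vik < Hugo < Nico < Yosef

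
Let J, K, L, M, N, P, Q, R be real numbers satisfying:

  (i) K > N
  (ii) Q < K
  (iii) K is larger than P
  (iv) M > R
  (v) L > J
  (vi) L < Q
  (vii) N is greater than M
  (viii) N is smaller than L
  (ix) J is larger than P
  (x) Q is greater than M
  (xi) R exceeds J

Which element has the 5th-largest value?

M

Chaining the given pairs: P < J < R < M < N < L < Q < K.
Counting 5 from the largest end gives M.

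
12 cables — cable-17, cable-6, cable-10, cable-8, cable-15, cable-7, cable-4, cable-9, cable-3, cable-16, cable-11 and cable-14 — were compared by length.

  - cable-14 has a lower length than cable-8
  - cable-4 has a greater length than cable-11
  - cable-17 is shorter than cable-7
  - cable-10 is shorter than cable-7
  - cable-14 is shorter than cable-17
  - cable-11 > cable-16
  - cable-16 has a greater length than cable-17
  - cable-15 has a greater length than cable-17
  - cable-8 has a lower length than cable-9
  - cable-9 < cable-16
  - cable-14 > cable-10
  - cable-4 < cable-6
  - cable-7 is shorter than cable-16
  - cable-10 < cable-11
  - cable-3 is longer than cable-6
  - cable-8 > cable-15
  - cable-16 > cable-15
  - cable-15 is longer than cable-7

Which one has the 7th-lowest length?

Piecing the relations together gives one ordering: cable-10 < cable-14 < cable-17 < cable-7 < cable-15 < cable-8 < cable-9 < cable-16 < cable-11 < cable-4 < cable-6 < cable-3.
Counting 7 from the smallest end gives cable-9.

cable-9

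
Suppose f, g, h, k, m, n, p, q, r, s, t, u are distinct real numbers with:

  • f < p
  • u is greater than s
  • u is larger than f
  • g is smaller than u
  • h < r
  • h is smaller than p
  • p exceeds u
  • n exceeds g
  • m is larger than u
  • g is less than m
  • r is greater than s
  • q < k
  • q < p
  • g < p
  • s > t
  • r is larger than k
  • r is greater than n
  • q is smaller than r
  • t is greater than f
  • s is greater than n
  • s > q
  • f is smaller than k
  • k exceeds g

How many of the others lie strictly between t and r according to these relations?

1

The relations place t below r. An element lies strictly between them when it is forced above t and also forced below r.
Above t: {s, u, m, p}. Below r: {g, n, f, q, k, h, s}.
Intersection: {s} — 1.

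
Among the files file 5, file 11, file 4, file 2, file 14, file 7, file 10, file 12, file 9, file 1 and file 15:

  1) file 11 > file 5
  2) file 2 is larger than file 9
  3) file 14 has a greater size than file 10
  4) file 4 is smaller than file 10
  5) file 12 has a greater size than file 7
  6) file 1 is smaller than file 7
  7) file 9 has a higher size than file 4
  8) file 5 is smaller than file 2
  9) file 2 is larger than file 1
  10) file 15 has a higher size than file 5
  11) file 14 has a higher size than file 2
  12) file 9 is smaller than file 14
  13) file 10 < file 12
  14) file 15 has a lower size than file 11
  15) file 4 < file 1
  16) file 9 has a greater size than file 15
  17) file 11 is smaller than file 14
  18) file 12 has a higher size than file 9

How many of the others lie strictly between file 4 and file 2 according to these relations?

The relations place file 4 below file 2. An element lies strictly between them when it is forced above file 4 and also forced below file 2.
Above file 4: {file 10, file 1, file 9, file 7, file 14, file 12}. Below file 2: {file 5, file 15, file 1, file 9}.
Intersection: {file 1, file 9} — 2.

2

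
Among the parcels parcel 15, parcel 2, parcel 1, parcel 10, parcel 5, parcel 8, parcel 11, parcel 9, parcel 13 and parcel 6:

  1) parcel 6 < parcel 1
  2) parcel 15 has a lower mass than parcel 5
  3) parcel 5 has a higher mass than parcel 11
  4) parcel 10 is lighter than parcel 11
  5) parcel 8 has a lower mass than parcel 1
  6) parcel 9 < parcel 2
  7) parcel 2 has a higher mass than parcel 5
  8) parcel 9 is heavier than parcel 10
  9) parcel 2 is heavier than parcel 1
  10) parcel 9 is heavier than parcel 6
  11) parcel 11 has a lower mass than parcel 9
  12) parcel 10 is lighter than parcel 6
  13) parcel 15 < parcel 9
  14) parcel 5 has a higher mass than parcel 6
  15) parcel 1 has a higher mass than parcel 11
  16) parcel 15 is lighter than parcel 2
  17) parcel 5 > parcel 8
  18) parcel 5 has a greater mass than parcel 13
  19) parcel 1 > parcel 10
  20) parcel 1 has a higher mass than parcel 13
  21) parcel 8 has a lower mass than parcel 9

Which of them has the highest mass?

parcel 10 is not greatest since parcel 10 < parcel 11; parcel 13 is not greatest since parcel 13 < parcel 1; parcel 11 is not greatest since parcel 11 < parcel 1; parcel 8 is not greatest since parcel 8 < parcel 9; parcel 6 is not greatest since parcel 6 < parcel 1; parcel 1 is not greatest since parcel 1 < parcel 2; parcel 15 is not greatest since parcel 15 < parcel 5; parcel 9 is not greatest since parcel 9 < parcel 2; parcel 5 is not greatest since parcel 5 < parcel 2.
Only parcel 2 has nothing above it, so parcel 2 is the highest mass.

parcel 2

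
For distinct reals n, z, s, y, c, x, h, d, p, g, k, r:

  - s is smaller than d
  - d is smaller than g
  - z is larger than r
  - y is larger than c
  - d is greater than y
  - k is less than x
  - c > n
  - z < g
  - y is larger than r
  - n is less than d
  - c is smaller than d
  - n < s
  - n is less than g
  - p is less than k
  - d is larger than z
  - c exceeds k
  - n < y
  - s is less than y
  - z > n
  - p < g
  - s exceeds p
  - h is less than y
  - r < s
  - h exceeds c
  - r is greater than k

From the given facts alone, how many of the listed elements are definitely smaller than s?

From s the given relations immediately reach p, n, r.
From those, k — 4 in total.
No other element is forced below s by the given relations, so the count is 4.

4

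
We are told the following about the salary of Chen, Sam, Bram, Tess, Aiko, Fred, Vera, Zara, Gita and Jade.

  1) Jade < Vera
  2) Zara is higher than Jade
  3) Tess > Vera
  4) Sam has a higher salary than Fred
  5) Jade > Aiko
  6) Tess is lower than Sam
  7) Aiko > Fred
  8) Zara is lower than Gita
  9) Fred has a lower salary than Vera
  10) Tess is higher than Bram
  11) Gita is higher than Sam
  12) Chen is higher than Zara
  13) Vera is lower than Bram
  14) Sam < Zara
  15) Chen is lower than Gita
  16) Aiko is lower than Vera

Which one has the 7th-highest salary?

Piecing the relations together gives one ordering: Fred < Aiko < Jade < Vera < Bram < Tess < Sam < Zara < Chen < Gita.
Counting 7 from the largest end gives Vera.

Vera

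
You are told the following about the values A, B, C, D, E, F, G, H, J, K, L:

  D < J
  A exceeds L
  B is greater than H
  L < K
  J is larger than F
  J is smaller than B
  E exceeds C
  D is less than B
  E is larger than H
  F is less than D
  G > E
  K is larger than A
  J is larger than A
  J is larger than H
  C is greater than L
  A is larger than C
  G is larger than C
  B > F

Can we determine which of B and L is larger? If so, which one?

B

The relevant relations are L < C; C < A; A < J; J < B.
Chaining these gives L < C < A < J < B.
So B is larger.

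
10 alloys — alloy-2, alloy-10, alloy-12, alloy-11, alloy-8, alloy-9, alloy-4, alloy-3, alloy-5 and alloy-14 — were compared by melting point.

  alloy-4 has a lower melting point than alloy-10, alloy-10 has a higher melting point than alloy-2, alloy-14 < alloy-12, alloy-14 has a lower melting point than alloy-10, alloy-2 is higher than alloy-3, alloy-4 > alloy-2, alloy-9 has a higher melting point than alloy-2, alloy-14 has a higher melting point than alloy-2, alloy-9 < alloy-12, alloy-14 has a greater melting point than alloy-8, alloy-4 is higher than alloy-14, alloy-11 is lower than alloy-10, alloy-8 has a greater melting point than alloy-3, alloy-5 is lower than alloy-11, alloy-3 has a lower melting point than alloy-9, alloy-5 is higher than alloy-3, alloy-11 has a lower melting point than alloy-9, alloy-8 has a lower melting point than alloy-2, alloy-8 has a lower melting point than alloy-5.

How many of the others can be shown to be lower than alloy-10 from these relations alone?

7

Directly below alloy-10: alloy-2, alloy-14, alloy-11, alloy-4.
One step further: alloy-3, alloy-8, alloy-5 (7 so far).
Nothing else is reachable below alloy-10; 7 in all.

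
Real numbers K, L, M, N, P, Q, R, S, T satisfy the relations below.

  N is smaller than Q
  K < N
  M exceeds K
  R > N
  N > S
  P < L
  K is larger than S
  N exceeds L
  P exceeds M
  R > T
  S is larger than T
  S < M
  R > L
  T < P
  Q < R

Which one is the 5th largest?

The consecutive relations fix a unique order: T < S < K < M < P < L < N < Q < R.
Counting 5 from the largest end gives P.

P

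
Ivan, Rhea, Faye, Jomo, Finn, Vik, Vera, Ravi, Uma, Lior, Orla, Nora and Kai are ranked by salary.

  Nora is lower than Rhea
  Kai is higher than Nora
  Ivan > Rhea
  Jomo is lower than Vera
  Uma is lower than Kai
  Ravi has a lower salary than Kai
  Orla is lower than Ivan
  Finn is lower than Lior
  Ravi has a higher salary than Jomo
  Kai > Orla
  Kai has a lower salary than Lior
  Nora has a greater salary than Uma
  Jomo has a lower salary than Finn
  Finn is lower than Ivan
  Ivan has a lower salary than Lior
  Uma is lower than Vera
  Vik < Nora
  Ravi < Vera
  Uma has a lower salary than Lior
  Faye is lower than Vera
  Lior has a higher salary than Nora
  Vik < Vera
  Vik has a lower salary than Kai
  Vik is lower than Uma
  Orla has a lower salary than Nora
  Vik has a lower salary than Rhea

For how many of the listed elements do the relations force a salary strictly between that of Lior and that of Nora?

3

Chaining upward from Nora reaches: Rhea, Kai, Ivan.
Chaining downward from Lior reaches: Vik, Orla, Uma, Jomo, Ravi, Rhea, Finn, Kai, Ivan.
Strictly between Nora and Lior are those in both lists: Rhea, Kai, Ivan — 3 elements.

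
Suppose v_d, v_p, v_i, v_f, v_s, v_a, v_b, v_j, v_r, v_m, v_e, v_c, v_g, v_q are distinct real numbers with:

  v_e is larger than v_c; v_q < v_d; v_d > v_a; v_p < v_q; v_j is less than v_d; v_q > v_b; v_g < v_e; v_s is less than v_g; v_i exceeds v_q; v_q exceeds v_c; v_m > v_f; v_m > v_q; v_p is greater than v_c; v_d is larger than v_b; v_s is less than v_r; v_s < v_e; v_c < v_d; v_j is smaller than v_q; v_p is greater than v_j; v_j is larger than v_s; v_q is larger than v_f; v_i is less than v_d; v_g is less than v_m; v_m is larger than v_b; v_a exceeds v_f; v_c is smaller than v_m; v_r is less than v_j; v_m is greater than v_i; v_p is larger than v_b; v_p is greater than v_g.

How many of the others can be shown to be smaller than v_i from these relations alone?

Directly below v_i: v_q.
One step further: v_c, v_f, v_b, v_j, v_p (6 so far).
One step further: v_s, v_g, v_r (9 so far).
Nothing else is reachable below v_i; 9 in all.

9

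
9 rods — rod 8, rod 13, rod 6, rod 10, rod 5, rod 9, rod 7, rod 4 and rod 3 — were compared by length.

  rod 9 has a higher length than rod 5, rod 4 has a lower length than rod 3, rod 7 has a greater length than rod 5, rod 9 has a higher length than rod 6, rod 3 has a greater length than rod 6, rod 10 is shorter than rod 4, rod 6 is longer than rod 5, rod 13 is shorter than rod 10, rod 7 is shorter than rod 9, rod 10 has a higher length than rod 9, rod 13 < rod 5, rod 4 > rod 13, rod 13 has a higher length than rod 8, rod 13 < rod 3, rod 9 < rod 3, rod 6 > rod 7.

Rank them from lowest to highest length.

Nothing is placed below rod 8, so it is least; from there rod 8 < rod 13; rod 13 < rod 5; rod 5 < rod 7; rod 7 < rod 6; rod 6 < rod 9; rod 9 < rod 10; rod 10 < rod 4; rod 4 < rod 3, each given directly.

rod 8 < rod 13 < rod 5 < rod 7 < rod 6 < rod 9 < rod 10 < rod 4 < rod 3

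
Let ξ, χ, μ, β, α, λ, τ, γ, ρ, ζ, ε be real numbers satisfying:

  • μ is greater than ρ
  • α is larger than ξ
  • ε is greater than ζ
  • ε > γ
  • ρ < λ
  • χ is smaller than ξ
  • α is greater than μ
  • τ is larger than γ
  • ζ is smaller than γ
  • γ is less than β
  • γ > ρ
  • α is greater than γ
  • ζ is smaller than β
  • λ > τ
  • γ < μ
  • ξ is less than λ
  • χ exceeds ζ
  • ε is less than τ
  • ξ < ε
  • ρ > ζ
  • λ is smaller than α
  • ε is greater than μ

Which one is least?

χ is not least since ζ < χ; ρ is not least since ζ < ρ; ξ is not least since χ < ξ; γ is not least since ρ < γ; β is not least since ζ < β; μ is not least since γ < μ; ε is not least since ξ < ε; τ is not least since γ < τ; λ is not least since τ < λ; α is not least since ξ < α.
Only ζ has nothing below it, so ζ is the least.

ζ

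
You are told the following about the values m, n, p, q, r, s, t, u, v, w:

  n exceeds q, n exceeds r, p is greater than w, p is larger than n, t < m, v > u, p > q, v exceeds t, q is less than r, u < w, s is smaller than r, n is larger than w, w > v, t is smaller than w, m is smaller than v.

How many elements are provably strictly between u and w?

1

Chaining upward from u reaches: v, n, p.
Chaining downward from w reaches: t, m, v.
Strictly between u and w are those in both lists: v — 1 element.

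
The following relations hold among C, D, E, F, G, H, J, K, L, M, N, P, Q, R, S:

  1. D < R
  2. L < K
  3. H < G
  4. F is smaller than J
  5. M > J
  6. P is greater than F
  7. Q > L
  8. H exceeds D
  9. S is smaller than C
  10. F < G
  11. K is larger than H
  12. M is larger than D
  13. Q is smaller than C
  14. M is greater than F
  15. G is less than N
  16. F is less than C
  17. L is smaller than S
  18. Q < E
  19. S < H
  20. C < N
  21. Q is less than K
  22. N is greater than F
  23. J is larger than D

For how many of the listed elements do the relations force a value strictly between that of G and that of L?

2

The relations place L below G. An element lies strictly between them when it is forced above L and also forced below G.
Above L: {S, H, Q, K, E, C, N}. Below G: {D, S, H, F}.
Intersection: {S, H} — 2.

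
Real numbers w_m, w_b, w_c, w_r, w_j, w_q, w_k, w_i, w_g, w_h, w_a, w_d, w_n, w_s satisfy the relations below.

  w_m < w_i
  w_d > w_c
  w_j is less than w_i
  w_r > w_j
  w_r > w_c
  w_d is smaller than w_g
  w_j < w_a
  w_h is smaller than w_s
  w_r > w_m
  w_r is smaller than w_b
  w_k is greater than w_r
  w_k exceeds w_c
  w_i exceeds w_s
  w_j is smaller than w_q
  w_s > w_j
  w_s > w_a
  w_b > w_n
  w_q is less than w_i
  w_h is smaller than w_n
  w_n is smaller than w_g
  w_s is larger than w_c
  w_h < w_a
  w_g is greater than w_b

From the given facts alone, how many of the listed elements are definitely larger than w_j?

8

Directly above w_j: w_r, w_q, w_a, w_s, w_i.
One step further: w_b, w_k (7 so far).
One step further: w_g (8 so far).
No other element is forced above w_j by the given relations, so the count is 8.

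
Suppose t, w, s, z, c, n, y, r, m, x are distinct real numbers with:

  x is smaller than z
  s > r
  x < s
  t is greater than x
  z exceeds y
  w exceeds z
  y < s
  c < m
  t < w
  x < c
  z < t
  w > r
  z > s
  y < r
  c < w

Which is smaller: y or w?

Link the given pairs in sequence: y < r; r < s; s < z; z < t; t < w.
Chaining these gives y < r < s < z < t < w.
So y < w; y is the smaller of the two.

y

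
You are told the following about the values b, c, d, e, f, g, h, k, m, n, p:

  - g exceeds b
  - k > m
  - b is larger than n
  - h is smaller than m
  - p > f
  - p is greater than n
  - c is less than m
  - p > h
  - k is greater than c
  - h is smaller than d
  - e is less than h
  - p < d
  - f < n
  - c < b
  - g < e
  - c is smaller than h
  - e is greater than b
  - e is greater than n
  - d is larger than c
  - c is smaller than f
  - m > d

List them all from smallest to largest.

Each adjacent pair is fixed by a given relation: c < f; f < n; n < b; b < g; g < e; e < h; h < p; p < d; d < m; m < k. Chaining them end to end gives the full order.

c < f < n < b < g < e < h < p < d < m < k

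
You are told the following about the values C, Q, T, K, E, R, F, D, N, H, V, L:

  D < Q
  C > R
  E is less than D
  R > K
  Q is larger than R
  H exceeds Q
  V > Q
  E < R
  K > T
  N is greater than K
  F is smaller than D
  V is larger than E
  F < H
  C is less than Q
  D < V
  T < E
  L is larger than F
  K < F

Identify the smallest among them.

T

K is not least since T < K; F is not least since K < F; E is not least since T < E; L is not least since F < L; R is not least since K < R; C is not least since R < C; D is not least since F < D; N is not least since K < N; Q is not least since D < Q; H is not least since Q < H; V is not least since Q < V.
Only T has nothing below it, so T is the smallest.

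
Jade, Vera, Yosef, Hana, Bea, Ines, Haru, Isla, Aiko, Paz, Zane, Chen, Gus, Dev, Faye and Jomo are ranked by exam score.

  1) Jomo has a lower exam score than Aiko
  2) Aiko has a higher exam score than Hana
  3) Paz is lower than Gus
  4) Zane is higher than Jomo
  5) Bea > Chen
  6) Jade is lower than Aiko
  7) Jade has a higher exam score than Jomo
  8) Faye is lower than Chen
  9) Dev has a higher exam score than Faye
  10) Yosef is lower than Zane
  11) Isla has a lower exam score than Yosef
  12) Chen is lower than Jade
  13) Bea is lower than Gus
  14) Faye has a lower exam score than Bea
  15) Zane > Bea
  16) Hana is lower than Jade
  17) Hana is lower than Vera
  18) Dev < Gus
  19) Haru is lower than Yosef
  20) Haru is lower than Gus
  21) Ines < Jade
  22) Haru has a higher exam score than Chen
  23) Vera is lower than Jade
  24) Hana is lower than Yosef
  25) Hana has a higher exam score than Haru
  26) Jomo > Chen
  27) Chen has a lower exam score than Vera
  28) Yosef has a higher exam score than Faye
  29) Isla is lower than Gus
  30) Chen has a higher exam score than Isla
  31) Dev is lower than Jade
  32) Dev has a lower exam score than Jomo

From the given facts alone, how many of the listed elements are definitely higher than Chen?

10

Directly above Chen: Haru, Vera, Bea, Jomo, Jade.
One step further: Hana, Aiko, Yosef, Gus, Zane (10 so far).
Nothing else is reachable above Chen; 10 in all.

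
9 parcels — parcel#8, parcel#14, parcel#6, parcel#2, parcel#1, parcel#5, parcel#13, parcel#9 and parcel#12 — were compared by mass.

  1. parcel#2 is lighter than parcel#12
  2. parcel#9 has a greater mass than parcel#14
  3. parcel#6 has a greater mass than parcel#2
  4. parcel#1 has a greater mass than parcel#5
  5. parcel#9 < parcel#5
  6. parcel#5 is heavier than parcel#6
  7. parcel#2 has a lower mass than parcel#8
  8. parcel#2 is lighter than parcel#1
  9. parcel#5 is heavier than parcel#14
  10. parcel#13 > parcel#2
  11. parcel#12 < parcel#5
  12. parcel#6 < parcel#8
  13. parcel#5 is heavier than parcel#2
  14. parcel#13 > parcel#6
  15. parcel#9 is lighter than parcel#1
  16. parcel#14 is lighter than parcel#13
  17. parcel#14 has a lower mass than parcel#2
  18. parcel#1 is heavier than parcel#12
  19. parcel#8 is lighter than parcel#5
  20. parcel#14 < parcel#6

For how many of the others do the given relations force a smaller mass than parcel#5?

The elements the relations force below parcel#5 are parcel#14, parcel#9, parcel#2, parcel#6, parcel#12, parcel#8 — no chain reaches any other.
That is 6.

6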